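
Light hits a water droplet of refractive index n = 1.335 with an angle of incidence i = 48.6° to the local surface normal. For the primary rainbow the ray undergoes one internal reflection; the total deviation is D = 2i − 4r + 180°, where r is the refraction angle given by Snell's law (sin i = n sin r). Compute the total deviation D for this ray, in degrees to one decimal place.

sin r = sin 48.6° / 1.335 = 0.7501/1.335 = 0.5619; r = 34.19°.
D = 2·48.6° − 4·34.19° + 180° = 97.20° − 136.74° + 180° = 140.46°.

140.5°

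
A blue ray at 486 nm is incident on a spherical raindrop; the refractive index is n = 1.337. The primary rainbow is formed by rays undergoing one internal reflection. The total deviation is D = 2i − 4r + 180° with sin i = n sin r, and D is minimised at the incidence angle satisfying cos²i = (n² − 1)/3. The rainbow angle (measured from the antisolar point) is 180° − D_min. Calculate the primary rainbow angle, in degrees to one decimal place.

41.5°

cos²i = (1.78757 − 1)/3 = 0.26252; i = arccos(0.51237) = 59.178°.
sin r = sin 59.178°/1.337 = 0.64231; r = 39.964°.
D_min = 2·59.178° − 4·39.964° + 180° = 138.500°.
Rainbow angle = 180° − D_min = 41.500°.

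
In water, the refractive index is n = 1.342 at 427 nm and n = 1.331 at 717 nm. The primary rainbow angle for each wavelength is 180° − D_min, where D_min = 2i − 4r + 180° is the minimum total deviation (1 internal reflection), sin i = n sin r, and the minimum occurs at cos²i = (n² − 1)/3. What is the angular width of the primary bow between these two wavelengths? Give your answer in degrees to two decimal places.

1.58°

At 427 nm (n = 1.342): cos²i = 0.26699 → i = 58.888°, r = 39.641°, D_min = 139.213°, rainbow angle = 40.787°.
At 717 nm (n = 1.331): cos²i = 0.25719 → i = 59.527°, r = 40.356°, D_min = 137.630°, rainbow angle = 42.370°.
Angular width = |40.787° − 42.370°| = 1.583°.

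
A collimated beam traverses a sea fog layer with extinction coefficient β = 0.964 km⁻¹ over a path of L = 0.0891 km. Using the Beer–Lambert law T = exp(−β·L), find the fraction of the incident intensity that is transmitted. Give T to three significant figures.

0.918

τ = β·L = 0.964 × 0.0891 = 0.0859.
T = exp(−0.0859) = 0.9177.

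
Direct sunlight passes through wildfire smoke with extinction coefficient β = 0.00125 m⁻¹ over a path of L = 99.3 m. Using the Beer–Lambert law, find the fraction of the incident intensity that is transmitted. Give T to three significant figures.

0.883

τ = β·L = 0.00125 × 99.3 = 0.1241.
T = exp(−0.1241) = 0.8833.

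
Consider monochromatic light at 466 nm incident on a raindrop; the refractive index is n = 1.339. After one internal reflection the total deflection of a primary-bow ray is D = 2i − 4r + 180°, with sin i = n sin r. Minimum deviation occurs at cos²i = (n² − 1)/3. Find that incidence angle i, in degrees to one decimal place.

cos²i = (1.339² − 1)/3 = (1.79292 − 1)/3 = 0.26431.
cos i = 0.51411, so i = 59.062°.

59.1°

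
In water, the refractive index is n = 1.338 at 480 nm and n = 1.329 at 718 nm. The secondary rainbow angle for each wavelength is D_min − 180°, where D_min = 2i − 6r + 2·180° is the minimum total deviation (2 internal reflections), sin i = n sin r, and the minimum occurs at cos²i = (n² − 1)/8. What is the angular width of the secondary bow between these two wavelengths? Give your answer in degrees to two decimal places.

2.36°

At 480 nm (n = 1.338): cos²i = 0.09878 → i = 71.682°, r = 45.195°, D_min = 232.193°, rainbow angle = 52.193°.
At 718 nm (n = 1.329): cos²i = 0.09578 → i = 71.972°, r = 45.685°, D_min = 229.837°, rainbow angle = 49.837°.
Angular width = |52.193° − 49.837°| = 2.356°.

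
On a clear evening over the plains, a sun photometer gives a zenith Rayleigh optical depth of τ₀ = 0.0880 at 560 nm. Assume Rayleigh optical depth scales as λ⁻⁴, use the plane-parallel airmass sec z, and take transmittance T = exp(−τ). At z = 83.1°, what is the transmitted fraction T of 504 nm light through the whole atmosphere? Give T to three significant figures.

0.327

sec 83.1° = 8.3238.
τ = 0.0880 × (560/504)⁴ × 8.3238 = 0.0880 × 1.5242 × 8.3238 = 1.1164.
T = exp(−1.1164) = 0.3274.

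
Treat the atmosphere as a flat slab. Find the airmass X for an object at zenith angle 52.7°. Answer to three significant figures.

1.65

X = sec z = 1/cos 52.7° = 1/0.6060 = 1.6502.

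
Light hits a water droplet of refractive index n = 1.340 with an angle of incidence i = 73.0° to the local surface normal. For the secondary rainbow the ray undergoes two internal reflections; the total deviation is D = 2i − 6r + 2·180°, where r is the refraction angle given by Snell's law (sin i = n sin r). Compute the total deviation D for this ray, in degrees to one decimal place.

232.8°

sin r = sin 73.0° / 1.340 = 0.9563/1.340 = 0.7137; r = 45.53°.
D = 2·73.0° − 6·45.53° + 2·180° = 146.00° − 273.20° + 360° = 232.80°.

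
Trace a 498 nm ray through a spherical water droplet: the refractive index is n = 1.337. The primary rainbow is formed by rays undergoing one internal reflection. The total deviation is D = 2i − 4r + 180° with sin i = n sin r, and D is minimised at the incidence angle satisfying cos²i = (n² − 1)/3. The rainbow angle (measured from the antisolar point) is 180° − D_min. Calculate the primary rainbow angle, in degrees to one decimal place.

41.5°

cos²i = (1.78757 − 1)/3 = 0.26252; i = arccos(0.51237) = 59.178°.
sin r = sin 59.178°/1.337 = 0.64231; r = 39.964°.
D_min = 2·59.178° − 4·39.964° + 180° = 138.500°.
Rainbow angle = 180° − D_min = 41.500°.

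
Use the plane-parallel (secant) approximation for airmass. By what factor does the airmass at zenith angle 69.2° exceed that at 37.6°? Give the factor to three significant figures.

X(69.2°)/X(37.6°) = sec 69.2° / sec 37.6° = cos 37.6° / cos 69.2° = 0.7923/0.3551 = 2.2311.

2.23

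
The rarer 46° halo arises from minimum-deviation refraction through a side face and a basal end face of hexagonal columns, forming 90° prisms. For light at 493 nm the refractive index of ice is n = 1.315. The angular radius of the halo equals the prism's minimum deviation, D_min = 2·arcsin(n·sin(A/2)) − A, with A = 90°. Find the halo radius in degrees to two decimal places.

n·sin(A/2) = 1.315 × sin 45° = 1.315 × 0.7071 = 0.9298.
D_min = 2·arcsin(0.9298) − 90° = 2 × 68.411° − 90° = 46.821°.

46.82°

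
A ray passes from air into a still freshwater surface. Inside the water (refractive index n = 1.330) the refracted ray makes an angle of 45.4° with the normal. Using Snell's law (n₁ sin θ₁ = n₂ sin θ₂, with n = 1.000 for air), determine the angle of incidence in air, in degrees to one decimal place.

71.3°

Snell: sin θ_i = n · sin θ_r = 1.330 × sin 45.4° = 1.330 × 0.7120 = 0.9470.
θ_i = arcsin(0.9470) = 71.26°.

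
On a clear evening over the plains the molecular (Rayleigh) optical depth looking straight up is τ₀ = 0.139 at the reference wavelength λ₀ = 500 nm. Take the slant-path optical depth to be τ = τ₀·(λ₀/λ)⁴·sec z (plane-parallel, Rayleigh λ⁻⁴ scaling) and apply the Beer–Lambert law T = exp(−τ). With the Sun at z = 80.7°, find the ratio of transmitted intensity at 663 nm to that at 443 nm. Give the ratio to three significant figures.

Airmass: sec 80.7° = 6.1880.
τ(663 nm) = 0.139 × (500/663)⁴ × 6.1880 = 0.139 × 0.3235 × 6.1880 = 0.2782.
τ(443 nm) = 0.139 × (500/443)⁴ × 6.1880 = 0.139 × 1.6228 × 6.1880 = 1.3958.
T(663)/T(443) = exp(τ_B − τ_A) = exp(1.1176) = 3.0575.

3.06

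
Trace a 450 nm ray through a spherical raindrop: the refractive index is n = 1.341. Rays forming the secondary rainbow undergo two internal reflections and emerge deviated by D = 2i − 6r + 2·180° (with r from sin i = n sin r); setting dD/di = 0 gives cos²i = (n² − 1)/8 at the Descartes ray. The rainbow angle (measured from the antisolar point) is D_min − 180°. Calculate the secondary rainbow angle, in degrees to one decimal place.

53.0°

cos²i = (1.79828 − 1)/8 = 0.09979; i = arccos(0.31589) = 71.586°.
sin r = sin 71.586°/1.341 = 0.70753; r = 45.034°.
D_min = 2·71.586° − 6·45.034° + 360° = 232.966°.
Rainbow angle = D_min − 180° = 52.966°.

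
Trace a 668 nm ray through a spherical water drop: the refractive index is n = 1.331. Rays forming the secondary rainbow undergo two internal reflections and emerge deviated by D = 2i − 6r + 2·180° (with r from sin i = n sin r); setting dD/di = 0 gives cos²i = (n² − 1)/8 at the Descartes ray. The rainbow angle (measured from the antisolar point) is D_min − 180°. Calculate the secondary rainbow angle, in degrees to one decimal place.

cos²i = (1.77156 − 1)/8 = 0.09645; i = arccos(0.31056) = 71.907°.
sin r = sin 71.907°/1.331 = 0.71417; r = 45.575°.
D_min = 2·71.907° − 6·45.575° + 360° = 230.365°.
Rainbow angle = D_min − 180° = 50.365°.

50.4°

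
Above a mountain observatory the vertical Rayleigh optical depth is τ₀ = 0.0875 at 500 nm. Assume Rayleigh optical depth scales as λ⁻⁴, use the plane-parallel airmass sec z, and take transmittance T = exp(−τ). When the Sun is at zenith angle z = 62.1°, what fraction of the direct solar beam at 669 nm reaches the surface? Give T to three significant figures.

sec 62.1° = 2.1371.
τ = 0.0875 × (500/669)⁴ × 2.1371 = 0.0875 × 0.3120 × 2.1371 = 0.0583.
T = exp(−0.0583) = 0.9433.

0.943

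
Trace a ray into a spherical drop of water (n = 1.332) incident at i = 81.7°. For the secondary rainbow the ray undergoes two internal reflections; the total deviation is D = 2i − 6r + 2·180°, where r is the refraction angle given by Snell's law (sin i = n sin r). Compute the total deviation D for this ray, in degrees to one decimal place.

235.5°

sin r = sin 81.7° / 1.332 = 0.9895/1.332 = 0.7429; r = 47.98°.
D = 2·81.7° − 6·47.98° + 2·180° = 163.40° − 287.87° + 360° = 235.53°.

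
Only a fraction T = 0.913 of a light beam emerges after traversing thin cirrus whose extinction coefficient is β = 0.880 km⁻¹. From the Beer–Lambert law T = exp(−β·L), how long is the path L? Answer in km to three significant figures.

Beer–Lambert: T = exp(−βL) ⇒ L = −ln(T)/β = −ln(0.913)/0.880 = 0.0910/0.880 = 0.1034 km.

0.103 km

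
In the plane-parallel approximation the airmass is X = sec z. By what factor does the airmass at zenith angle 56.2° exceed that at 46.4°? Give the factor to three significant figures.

1.24

X(56.2°)/X(46.4°) = sec 56.2° / sec 46.4° = cos 46.4° / cos 56.2° = 0.6896/0.5563 = 1.2397.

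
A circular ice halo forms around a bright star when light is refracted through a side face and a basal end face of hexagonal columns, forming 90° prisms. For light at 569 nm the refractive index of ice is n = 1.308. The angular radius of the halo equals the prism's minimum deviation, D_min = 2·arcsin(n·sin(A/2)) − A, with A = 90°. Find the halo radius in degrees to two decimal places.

45.31°

n·sin(A/2) = 1.308 × sin 45° = 1.308 × 0.7071 = 0.9249.
D_min = 2·arcsin(0.9249) − 90° = 2 × 67.653° − 90° = 45.305°.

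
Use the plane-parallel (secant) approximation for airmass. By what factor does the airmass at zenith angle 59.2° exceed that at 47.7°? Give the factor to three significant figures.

X(59.2°)/X(47.7°) = sec 59.2° / sec 47.7° = cos 47.7° / cos 59.2° = 0.6730/0.5120 = 1.3144.

1.31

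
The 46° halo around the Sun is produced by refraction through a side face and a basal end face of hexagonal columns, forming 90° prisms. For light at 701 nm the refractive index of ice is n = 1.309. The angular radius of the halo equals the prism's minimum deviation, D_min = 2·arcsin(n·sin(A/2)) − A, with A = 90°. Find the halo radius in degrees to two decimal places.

45.52°

n·sin(A/2) = 1.309 × sin 45° = 1.309 × 0.7071 = 0.9256.
D_min = 2·arcsin(0.9256) − 90° = 2 × 67.759° − 90° = 45.519°.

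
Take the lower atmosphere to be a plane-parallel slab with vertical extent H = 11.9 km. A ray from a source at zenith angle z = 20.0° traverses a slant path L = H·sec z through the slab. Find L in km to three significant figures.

12.7 km

sec z = 1/cos 20.0° = 1.0642.
L = 11.9 × 1.0642 = 12.664 km.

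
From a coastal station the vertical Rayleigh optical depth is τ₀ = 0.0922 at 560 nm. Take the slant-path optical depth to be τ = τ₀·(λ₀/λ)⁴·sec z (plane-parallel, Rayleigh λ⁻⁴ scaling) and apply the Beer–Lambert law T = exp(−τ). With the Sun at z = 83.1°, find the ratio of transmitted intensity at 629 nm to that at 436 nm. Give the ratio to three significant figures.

4.99

Airmass: sec 83.1° = 8.3238.
τ(629 nm) = 0.0922 × (560/629)⁴ × 8.3238 = 0.0922 × 0.6283 × 8.3238 = 0.4822.
τ(436 nm) = 0.0922 × (560/436)⁴ × 8.3238 = 0.0922 × 2.7215 × 8.3238 = 2.0886.
T(629)/T(436) = exp(τ_B − τ_A) = exp(1.6065) = 4.9851.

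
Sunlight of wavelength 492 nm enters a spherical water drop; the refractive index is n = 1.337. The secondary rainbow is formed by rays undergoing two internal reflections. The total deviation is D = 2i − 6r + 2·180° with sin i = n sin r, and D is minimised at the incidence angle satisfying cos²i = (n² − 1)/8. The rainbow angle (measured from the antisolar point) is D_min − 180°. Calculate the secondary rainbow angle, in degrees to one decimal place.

cos²i = (1.78757 − 1)/8 = 0.09845; i = arccos(0.31376) = 71.714°.
sin r = sin 71.714°/1.337 = 0.71017; r = 45.249°.
D_min = 2·71.714° − 6·45.249° + 360° = 231.934°.
Rainbow angle = D_min − 180° = 51.934°.

51.9°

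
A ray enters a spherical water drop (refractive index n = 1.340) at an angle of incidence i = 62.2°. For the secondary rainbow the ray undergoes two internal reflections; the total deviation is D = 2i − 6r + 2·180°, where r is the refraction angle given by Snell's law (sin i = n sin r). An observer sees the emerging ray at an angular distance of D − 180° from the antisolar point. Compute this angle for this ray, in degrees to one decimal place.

56.5°

sin r = sin 62.2° / 1.340 = 0.8846/1.340 = 0.6601; r = 41.31°.
D = 2·62.2° − 6·41.31° + 2·180° = 124.40° − 247.86° + 360° = 236.54°.
Angle from antisolar point = D − 180° = 56.54°.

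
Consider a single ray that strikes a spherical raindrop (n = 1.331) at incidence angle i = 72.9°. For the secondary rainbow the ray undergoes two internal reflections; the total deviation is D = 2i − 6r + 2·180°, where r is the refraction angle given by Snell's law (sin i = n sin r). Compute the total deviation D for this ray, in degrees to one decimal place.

230.4°

sin r = sin 72.9° / 1.331 = 0.9558/1.331 = 0.7181; r = 45.90°.
D = 2·72.9° − 6·45.90° + 2·180° = 145.80° − 275.39° + 360° = 230.41°.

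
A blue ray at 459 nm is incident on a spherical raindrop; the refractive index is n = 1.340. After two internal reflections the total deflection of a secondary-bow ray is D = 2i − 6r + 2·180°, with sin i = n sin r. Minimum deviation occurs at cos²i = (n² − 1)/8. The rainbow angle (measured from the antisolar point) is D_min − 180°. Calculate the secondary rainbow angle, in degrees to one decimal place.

cos²i = (1.79560 − 1)/8 = 0.09945; i = arccos(0.31536) = 71.618°.
sin r = sin 71.618°/1.340 = 0.70819; r = 45.088°.
D_min = 2·71.618° − 6·45.088° + 360° = 232.709°.
Rainbow angle = D_min − 180° = 52.709°.

52.7°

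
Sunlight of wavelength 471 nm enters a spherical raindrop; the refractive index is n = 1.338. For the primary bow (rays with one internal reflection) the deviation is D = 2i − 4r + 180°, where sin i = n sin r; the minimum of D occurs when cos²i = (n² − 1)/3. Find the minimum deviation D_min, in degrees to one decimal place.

138.6°

cos²i = (1.79024 − 1)/3 = 0.26341; i = arccos(0.51324) = 59.120°.
sin r = sin 59.120°/1.338 = 0.64144; r = 39.899°.
D_min = 2·59.120° − 4·39.899° + 180° = 138.643°.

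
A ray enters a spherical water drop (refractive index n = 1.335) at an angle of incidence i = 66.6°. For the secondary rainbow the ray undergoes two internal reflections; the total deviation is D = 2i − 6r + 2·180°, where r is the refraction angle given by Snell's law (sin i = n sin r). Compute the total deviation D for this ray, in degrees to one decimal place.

232.6°

sin r = sin 66.6° / 1.335 = 0.9178/1.335 = 0.6875; r = 43.43°.
D = 2·66.6° − 6·43.43° + 2·180° = 133.20° − 260.57° + 360° = 232.63°.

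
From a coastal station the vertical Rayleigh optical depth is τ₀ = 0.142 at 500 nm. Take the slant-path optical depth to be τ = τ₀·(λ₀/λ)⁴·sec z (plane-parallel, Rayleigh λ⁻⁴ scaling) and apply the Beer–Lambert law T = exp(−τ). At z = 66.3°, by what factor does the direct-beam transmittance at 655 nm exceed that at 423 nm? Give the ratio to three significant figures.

Airmass: sec 66.3° = 2.4879.
τ(655 nm) = 0.142 × (500/655)⁴ × 2.4879 = 0.142 × 0.3396 × 2.4879 = 0.1200.
τ(423 nm) = 0.142 × (500/423)⁴ × 2.4879 = 0.142 × 1.9522 × 2.4879 = 0.6897.
T(655)/T(423) = exp(τ_B − τ_A) = exp(0.5697) = 1.7677.

1.77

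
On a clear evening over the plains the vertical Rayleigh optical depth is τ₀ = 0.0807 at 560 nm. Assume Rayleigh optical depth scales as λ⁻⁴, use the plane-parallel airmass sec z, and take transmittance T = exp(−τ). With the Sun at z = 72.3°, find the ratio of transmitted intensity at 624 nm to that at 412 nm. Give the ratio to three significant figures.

Airmass: sec 72.3° = 3.2891.
τ(624 nm) = 0.0807 × (560/624)⁴ × 3.2891 = 0.0807 × 0.6487 × 3.2891 = 0.1722.
τ(412 nm) = 0.0807 × (560/412)⁴ × 3.2891 = 0.0807 × 3.4132 × 3.2891 = 0.9060.
T(624)/T(412) = exp(τ_B − τ_A) = exp(0.7338) = 2.0830.

2.08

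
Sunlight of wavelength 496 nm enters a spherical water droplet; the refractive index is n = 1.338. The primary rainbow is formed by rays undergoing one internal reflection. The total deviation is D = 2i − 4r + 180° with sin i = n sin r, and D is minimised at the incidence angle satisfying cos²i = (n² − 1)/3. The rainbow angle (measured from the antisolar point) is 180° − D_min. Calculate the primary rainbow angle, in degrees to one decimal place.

cos²i = (1.79024 − 1)/3 = 0.26341; i = arccos(0.51324) = 59.120°.
sin r = sin 59.120°/1.338 = 0.64144; r = 39.899°.
D_min = 2·59.120° − 4·39.899° + 180° = 138.643°.
Rainbow angle = 180° − D_min = 41.357°.

41.4°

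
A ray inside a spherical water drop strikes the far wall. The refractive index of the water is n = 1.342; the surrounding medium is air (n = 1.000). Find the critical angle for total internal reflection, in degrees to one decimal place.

48.2°

sin θ_c = n_air / n = 1.000 / 1.342 = 0.7452.
θ_c = arcsin(0.7452) = 48.17°.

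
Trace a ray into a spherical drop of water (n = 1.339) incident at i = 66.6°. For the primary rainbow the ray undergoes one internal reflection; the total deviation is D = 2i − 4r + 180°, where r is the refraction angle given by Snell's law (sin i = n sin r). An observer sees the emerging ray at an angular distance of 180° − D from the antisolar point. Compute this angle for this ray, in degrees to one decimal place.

39.9°

sin r = sin 66.6° / 1.339 = 0.9178/1.339 = 0.6854; r = 43.27°.
D = 2·66.6° − 4·43.27° + 180° = 133.20° − 173.07° + 180° = 140.13°.
Angle from antisolar point = 180° − D = 39.87°.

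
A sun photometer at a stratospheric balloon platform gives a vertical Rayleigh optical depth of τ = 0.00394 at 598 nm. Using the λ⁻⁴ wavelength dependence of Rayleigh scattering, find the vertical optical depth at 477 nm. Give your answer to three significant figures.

0.00973

τ(477 nm) = τ(598 nm) × (598/477)⁴ = 0.00394 × (1.2537)⁴ = 0.00394 × 2.4702 = 0.0097.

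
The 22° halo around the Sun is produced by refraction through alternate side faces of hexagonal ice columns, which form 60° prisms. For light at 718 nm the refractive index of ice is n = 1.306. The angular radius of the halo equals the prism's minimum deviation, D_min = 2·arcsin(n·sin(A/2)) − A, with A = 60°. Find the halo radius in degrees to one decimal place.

n·sin(A/2) = 1.306 × sin 30° = 1.306 × 0.5000 = 0.6530.
D_min = 2·arcsin(0.6530) − 60° = 2 × 40.768° − 60° = 21.536°.

21.5°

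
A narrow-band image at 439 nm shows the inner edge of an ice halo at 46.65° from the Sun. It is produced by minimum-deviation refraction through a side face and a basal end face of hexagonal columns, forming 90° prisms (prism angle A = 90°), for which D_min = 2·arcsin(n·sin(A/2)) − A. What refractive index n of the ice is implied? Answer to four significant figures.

Rearranging: n = sin((D_min + A)/2) / sin(A/2).
(D_min + A)/2 = (46.65° + 90°)/2 = 68.325°.
n = sin 68.325° / sin 45° = 0.9293 / 0.7071 = 1.3142.

1.314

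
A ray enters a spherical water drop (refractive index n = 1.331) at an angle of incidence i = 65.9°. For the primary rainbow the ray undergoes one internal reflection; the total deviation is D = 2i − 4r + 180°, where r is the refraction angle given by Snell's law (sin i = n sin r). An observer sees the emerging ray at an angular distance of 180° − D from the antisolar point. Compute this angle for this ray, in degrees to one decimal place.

sin r = sin 65.9° / 1.331 = 0.9128/1.331 = 0.6858; r = 43.30°.
D = 2·65.9° − 4·43.30° + 180° = 131.80° − 173.20° + 180° = 138.60°.
Angle from antisolar point = 180° − D = 41.40°.

41.4°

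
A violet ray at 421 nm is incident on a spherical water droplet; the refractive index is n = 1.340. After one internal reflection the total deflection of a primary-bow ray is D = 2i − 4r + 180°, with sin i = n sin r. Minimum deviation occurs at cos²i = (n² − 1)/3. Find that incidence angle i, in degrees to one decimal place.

cos²i = (1.340² − 1)/3 = (1.79560 − 1)/3 = 0.26520.
cos i = 0.51498, so i = 59.004°.

59.0°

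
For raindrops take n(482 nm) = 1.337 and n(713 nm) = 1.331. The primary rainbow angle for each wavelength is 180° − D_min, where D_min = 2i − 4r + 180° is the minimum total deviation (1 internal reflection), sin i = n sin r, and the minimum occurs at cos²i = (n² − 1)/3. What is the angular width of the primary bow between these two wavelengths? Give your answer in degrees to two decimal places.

0.87°

At 482 nm (n = 1.337): cos²i = 0.26252 → i = 59.178°, r = 39.964°, D_min = 138.500°, rainbow angle = 41.500°.
At 713 nm (n = 1.331): cos²i = 0.25719 → i = 59.527°, r = 40.356°, D_min = 137.630°, rainbow angle = 42.370°.
Angular width = |41.500° − 42.370°| = 0.870°.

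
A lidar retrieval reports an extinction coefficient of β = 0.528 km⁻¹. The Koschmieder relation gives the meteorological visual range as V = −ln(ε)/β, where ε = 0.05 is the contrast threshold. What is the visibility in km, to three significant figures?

5.67 km

V = −ln(0.05) / 0.528 = 2.996 / 0.528 = 5.6737 km.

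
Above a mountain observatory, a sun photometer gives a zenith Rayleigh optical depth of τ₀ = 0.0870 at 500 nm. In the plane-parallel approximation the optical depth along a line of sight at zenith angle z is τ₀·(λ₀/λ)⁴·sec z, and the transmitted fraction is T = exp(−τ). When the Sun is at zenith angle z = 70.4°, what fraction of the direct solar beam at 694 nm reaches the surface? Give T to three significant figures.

0.933

sec 70.4° = 2.9811.
τ = 0.0870 × (500/694)⁴ × 2.9811 = 0.0870 × 0.2694 × 2.9811 = 0.0699.
T = exp(−0.0699) = 0.9325.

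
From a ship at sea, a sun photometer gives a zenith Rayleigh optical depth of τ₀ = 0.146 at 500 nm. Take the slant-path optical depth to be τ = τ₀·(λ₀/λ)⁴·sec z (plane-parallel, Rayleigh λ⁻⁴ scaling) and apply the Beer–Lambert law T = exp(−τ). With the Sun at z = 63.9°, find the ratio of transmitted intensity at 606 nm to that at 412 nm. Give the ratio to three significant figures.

1.76

Airmass: sec 63.9° = 2.2730.
τ(606 nm) = 0.146 × (500/606)⁴ × 2.2730 = 0.146 × 0.4634 × 2.2730 = 0.1538.
τ(412 nm) = 0.146 × (500/412)⁴ × 2.2730 = 0.146 × 2.1692 × 2.2730 = 0.7199.
T(606)/T(412) = exp(τ_B − τ_A) = exp(0.5661) = 1.7613.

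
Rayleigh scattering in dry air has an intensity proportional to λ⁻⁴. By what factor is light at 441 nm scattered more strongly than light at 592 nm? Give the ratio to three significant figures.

Rayleigh scattering ∝ λ⁻⁴, so the ratio of coefficients is the inverse fourth power of the wavelength ratio.
σ(441)/σ(592) = (592/441)⁴ = (1.3424)⁴ = 3.247.

3.25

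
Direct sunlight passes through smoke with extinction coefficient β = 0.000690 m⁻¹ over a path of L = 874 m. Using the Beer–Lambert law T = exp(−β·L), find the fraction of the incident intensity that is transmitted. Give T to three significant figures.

0.547

τ = β·L = 0.000690 × 874 = 0.6031.
T = exp(−0.6031) = 0.5471.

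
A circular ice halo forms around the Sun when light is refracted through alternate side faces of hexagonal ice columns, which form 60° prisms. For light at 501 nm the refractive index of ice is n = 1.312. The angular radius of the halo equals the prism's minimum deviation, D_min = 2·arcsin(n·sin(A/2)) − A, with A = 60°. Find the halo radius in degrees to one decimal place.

n·sin(A/2) = 1.312 × sin 30° = 1.312 × 0.5000 = 0.6560.
D_min = 2·arcsin(0.6560) − 60° = 2 × 40.996° − 60° = 21.991°.

22.0°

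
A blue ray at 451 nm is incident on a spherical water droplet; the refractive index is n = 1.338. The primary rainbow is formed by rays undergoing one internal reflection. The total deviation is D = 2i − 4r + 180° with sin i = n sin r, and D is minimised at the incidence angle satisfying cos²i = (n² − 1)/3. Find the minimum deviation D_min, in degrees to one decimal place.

cos²i = (1.79024 − 1)/3 = 0.26341; i = arccos(0.51324) = 59.120°.
sin r = sin 59.120°/1.338 = 0.64144; r = 39.899°.
D_min = 2·59.120° − 4·39.899° + 180° = 138.643°.

138.6°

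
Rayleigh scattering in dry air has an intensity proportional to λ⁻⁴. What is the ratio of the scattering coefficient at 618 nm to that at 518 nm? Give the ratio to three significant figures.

0.494

Rayleigh scattering ∝ λ⁻⁴, so the ratio of coefficients is the inverse fourth power of the wavelength ratio.
σ(618)/σ(518) = (518/618)⁴ = (0.8382)⁴ = 0.4936.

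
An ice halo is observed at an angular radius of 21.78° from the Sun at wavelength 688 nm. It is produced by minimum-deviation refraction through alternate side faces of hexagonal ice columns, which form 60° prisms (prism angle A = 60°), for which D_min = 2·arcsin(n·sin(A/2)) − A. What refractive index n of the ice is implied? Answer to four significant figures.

1.309

Rearranging: n = sin((D_min + A)/2) / sin(A/2).
(D_min + A)/2 = (21.78° + 60°)/2 = 40.890°.
n = sin 40.890° / sin 30° = 0.6546 / 0.5000 = 1.3092.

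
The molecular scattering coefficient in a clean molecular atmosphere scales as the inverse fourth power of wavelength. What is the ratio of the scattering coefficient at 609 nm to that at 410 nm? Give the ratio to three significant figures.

Rayleigh scattering ∝ λ⁻⁴, so the ratio of coefficients is the inverse fourth power of the wavelength ratio.
σ(609)/σ(410) = (410/609)⁴ = (0.6732)⁴ = 0.2054.

0.205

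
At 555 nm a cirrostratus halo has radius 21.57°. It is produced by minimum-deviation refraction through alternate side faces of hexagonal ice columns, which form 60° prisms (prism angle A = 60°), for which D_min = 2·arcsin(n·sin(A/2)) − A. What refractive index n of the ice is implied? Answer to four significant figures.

Rearranging: n = sin((D_min + A)/2) / sin(A/2).
(D_min + A)/2 = (21.57° + 60°)/2 = 40.785°.
n = sin 40.785° / sin 30° = 0.6532 / 0.5000 = 1.3064.

1.306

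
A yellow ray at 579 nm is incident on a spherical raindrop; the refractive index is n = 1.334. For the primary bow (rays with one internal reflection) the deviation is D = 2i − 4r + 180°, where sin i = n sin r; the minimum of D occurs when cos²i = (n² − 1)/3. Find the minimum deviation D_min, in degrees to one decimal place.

138.1°

cos²i = (1.77956 − 1)/3 = 0.25985; i = arccos(0.50976) = 59.352°.
sin r = sin 59.352°/1.334 = 0.64492; r = 40.159°.
D_min = 2·59.352° − 4·40.159° + 180° = 138.067°.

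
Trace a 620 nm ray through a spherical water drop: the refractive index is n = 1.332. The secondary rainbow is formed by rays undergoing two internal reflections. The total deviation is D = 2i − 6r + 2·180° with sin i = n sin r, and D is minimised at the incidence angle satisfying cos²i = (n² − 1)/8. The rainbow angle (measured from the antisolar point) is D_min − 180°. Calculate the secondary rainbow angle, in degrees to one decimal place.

cos²i = (1.77422 − 1)/8 = 0.09678; i = arccos(0.31109) = 71.875°.
sin r = sin 71.875°/1.332 = 0.71350; r = 45.520°.
D_min = 2·71.875° − 6·45.520° + 360° = 230.628°.
Rainbow angle = D_min − 180° = 50.628°.

50.6°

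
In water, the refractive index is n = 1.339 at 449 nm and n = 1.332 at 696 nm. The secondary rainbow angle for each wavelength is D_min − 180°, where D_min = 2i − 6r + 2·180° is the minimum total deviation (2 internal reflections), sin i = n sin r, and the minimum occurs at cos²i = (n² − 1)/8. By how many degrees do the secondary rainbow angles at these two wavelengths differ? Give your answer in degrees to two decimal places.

At 449 nm (n = 1.339): cos²i = 0.09912 → i = 71.650°, r = 45.141°, D_min = 232.451°, rainbow angle = 52.451°.
At 696 nm (n = 1.332): cos²i = 0.09678 → i = 71.875°, r = 45.520°, D_min = 230.628°, rainbow angle = 50.628°.
Angular width = |52.451° − 50.628°| = 1.823°.

1.82°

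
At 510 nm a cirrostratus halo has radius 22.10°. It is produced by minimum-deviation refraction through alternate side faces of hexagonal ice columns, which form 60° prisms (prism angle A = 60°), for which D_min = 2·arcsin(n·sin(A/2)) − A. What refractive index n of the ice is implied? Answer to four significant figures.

1.313

Rearranging: n = sin((D_min + A)/2) / sin(A/2).
(D_min + A)/2 = (22.10° + 60°)/2 = 41.050°.
n = sin 41.050° / sin 30° = 0.6567 / 0.5000 = 1.3134.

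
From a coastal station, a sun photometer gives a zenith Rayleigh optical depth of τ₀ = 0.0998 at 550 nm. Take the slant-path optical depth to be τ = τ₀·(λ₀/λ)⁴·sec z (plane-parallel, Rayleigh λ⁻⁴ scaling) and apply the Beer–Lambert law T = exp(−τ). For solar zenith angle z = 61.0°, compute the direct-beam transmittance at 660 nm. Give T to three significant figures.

sec 61.0° = 2.0627.
τ = 0.0998 × (550/660)⁴ × 2.0627 = 0.0998 × 0.4823 × 2.0627 = 0.0993.
T = exp(−0.0993) = 0.9055.

0.905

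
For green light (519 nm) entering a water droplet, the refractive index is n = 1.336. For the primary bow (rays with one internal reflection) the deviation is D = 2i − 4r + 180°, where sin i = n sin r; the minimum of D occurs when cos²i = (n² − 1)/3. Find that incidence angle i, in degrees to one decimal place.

59.2°

cos²i = (1.336² − 1)/3 = (1.78490 − 1)/3 = 0.26163.
cos i = 0.51150, so i = 59.236°.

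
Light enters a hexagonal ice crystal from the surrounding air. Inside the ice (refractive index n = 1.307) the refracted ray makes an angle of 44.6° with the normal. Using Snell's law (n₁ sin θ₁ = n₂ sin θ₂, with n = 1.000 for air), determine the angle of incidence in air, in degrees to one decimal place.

Snell: sin θ_i = n · sin θ_r = 1.307 × sin 44.6° = 1.307 × 0.7022 = 0.9177.
θ_i = arcsin(0.9177) = 66.59°.

66.6°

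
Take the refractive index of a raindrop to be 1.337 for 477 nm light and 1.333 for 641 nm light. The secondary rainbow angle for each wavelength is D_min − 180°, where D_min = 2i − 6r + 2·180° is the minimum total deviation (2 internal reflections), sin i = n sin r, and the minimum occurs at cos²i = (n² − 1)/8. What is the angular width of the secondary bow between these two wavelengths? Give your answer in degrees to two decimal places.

At 477 nm (n = 1.337): cos²i = 0.09845 → i = 71.714°, r = 45.249°, D_min = 231.934°, rainbow angle = 51.934°.
At 641 nm (n = 1.333): cos²i = 0.09711 → i = 71.843°, r = 45.466°, D_min = 230.891°, rainbow angle = 50.891°.
Angular width = |51.934° − 50.891°| = 1.043°.

1.04°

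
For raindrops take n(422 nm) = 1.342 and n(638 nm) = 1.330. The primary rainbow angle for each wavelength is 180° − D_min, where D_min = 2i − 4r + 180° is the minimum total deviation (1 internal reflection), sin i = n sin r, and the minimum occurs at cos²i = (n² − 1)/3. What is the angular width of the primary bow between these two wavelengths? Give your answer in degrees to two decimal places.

At 422 nm (n = 1.342): cos²i = 0.26699 → i = 58.888°, r = 39.641°, D_min = 139.213°, rainbow angle = 40.787°.
At 638 nm (n = 1.330): cos²i = 0.25630 → i = 59.585°, r = 40.422°, D_min = 137.484°, rainbow angle = 42.516°.
Angular width = |40.787° − 42.516°| = 1.729°.

1.73°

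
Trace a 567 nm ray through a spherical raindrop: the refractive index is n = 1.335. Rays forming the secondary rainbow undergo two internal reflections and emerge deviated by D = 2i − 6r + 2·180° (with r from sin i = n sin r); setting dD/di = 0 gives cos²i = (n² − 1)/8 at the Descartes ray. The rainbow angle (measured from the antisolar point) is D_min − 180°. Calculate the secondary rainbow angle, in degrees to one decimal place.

cos²i = (1.78222 − 1)/8 = 0.09778; i = arccos(0.31269) = 71.778°.
sin r = sin 71.778°/1.335 = 0.71150; r = 45.357°.
D_min = 2·71.778° − 6·45.357° + 360° = 231.414°.
Rainbow angle = D_min − 180° = 51.414°.

51.4°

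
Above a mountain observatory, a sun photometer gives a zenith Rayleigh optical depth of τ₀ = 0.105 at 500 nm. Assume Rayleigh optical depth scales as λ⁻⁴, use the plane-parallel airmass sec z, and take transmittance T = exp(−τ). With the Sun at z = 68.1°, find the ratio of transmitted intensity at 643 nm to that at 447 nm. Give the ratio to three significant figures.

1.40

Airmass: sec 68.1° = 2.6811.
τ(643 nm) = 0.105 × (500/643)⁴ × 2.6811 = 0.105 × 0.3656 × 2.6811 = 0.1029.
τ(447 nm) = 0.105 × (500/447)⁴ × 2.6811 = 0.105 × 1.5655 × 2.6811 = 0.4407.
T(643)/T(447) = exp(τ_B − τ_A) = exp(0.3378) = 1.4018.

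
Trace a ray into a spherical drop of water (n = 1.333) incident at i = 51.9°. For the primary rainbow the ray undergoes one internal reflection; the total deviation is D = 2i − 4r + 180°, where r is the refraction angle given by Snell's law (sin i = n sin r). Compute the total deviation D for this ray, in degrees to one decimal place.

sin r = sin 51.9° / 1.333 = 0.7869/1.333 = 0.5903; r = 36.18°.
D = 2·51.9° − 4·36.18° + 180° = 103.80° − 144.73° + 180° = 139.07°.

139.1°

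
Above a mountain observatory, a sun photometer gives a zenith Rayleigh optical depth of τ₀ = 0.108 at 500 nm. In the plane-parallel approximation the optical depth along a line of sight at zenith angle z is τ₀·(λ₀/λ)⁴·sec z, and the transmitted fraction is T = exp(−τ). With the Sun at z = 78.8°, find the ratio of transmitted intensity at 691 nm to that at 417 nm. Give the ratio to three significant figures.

Airmass: sec 78.8° = 5.1484.
τ(691 nm) = 0.108 × (500/691)⁴ × 5.1484 = 0.108 × 0.2741 × 5.1484 = 0.1524.
τ(417 nm) = 0.108 × (500/417)⁴ × 5.1484 = 0.108 × 2.0670 × 5.1484 = 1.1493.
T(691)/T(417) = exp(τ_B − τ_A) = exp(0.9969) = 2.7098.

2.71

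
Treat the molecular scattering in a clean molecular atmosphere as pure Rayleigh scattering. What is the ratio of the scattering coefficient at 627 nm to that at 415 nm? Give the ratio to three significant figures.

Rayleigh scattering ∝ λ⁻⁴, so the ratio of coefficients is the inverse fourth power of the wavelength ratio.
σ(627)/σ(415) = (415/627)⁴ = (0.6619)⁴ = 0.1919.

0.192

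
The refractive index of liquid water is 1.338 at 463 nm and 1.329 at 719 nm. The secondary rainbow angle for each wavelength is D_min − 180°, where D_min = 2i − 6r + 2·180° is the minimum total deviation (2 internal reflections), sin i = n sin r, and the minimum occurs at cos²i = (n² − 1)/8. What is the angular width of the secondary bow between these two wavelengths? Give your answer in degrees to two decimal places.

2.36°

At 463 nm (n = 1.338): cos²i = 0.09878 → i = 71.682°, r = 45.195°, D_min = 232.193°, rainbow angle = 52.193°.
At 719 nm (n = 1.329): cos²i = 0.09578 → i = 71.972°, r = 45.685°, D_min = 229.837°, rainbow angle = 49.837°.
Angular width = |52.193° − 49.837°| = 2.356°.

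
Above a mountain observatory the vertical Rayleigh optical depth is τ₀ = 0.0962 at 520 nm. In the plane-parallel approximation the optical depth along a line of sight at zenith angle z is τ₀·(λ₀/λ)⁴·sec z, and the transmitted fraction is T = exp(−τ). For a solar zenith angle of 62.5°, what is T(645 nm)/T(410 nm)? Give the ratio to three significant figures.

1.57

Airmass: sec 62.5° = 2.1657.
τ(645 nm) = 0.0962 × (520/645)⁴ × 2.1657 = 0.0962 × 0.4224 × 2.1657 = 0.0880.
τ(410 nm) = 0.0962 × (520/410)⁴ × 2.1657 = 0.0962 × 2.5875 × 2.1657 = 0.5391.
T(645)/T(410) = exp(τ_B − τ_A) = exp(0.4511) = 1.5700.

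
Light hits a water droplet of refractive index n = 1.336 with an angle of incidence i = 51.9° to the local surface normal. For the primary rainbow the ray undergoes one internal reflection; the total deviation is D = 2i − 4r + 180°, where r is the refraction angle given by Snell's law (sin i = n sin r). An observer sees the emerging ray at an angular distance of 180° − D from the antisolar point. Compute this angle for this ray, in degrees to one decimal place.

sin r = sin 51.9° / 1.336 = 0.7869/1.336 = 0.5890; r = 36.09°.
D = 2·51.9° − 4·36.09° + 180° = 103.80° − 144.35° + 180° = 139.45°.
Angle from antisolar point = 180° − D = 40.55°.

40.6°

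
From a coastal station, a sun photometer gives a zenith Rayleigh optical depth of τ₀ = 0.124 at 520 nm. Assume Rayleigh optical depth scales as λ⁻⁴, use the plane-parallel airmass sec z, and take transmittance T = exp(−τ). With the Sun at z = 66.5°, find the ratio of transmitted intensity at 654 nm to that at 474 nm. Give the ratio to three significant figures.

Airmass: sec 66.5° = 2.5078.
τ(654 nm) = 0.124 × (520/654)⁴ × 2.5078 = 0.124 × 0.3997 × 2.5078 = 0.1243.
τ(474 nm) = 0.124 × (520/474)⁴ × 2.5078 = 0.124 × 1.4484 × 2.5078 = 0.4504.
T(654)/T(474) = exp(τ_B − τ_A) = exp(0.3261) = 1.3856.

1.39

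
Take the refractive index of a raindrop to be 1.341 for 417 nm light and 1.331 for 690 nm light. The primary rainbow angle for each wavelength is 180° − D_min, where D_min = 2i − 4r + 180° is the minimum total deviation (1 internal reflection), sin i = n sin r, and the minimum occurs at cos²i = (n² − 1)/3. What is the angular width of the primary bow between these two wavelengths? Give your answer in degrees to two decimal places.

1.44°

At 417 nm (n = 1.341): cos²i = 0.26609 → i = 58.946°, r = 39.705°, D_min = 139.071°, rainbow angle = 40.929°.
At 690 nm (n = 1.331): cos²i = 0.25719 → i = 59.527°, r = 40.356°, D_min = 137.630°, rainbow angle = 42.370°.
Angular width = |40.929° − 42.370°| = 1.441°.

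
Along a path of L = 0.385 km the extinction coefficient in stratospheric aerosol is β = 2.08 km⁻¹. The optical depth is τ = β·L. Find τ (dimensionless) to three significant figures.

τ = β·L = 2.08 × 0.385 = 0.8008.

0.801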